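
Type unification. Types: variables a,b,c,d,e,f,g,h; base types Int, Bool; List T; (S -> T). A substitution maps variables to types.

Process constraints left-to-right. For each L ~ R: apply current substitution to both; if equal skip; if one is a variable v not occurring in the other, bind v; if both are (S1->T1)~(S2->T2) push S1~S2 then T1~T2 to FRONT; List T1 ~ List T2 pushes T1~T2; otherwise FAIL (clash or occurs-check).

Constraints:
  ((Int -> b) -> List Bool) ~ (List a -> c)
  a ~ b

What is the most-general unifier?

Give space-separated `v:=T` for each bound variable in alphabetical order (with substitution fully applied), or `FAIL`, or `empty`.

step 1: unify ((Int -> b) -> List Bool) ~ (List a -> c)  [subst: {-} | 1 pending]
  -> decompose arrow: push (Int -> b)~List a, List Bool~c
step 2: unify (Int -> b) ~ List a  [subst: {-} | 2 pending]
  clash: (Int -> b) vs List a

Answer: FAIL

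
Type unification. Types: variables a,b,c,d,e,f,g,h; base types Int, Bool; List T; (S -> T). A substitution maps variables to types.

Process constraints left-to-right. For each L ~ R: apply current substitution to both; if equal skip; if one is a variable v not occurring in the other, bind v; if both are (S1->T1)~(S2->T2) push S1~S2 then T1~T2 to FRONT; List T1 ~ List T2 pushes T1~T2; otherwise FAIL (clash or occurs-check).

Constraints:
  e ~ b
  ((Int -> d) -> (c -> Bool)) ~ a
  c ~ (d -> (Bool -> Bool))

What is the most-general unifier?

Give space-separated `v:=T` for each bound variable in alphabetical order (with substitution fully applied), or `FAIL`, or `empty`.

Answer: a:=((Int -> d) -> ((d -> (Bool -> Bool)) -> Bool)) c:=(d -> (Bool -> Bool)) e:=b

Derivation:
step 1: unify e ~ b  [subst: {-} | 2 pending]
  bind e := b
step 2: unify ((Int -> d) -> (c -> Bool)) ~ a  [subst: {e:=b} | 1 pending]
  bind a := ((Int -> d) -> (c -> Bool))
step 3: unify c ~ (d -> (Bool -> Bool))  [subst: {e:=b, a:=((Int -> d) -> (c -> Bool))} | 0 pending]
  bind c := (d -> (Bool -> Bool))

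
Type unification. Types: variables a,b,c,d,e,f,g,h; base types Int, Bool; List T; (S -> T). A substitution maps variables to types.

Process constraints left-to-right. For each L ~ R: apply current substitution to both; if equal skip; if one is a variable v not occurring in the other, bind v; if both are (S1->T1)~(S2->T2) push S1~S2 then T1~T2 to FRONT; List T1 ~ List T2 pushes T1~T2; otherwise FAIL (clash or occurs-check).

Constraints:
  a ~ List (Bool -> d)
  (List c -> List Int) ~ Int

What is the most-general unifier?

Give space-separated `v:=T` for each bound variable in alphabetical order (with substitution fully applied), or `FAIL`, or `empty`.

step 1: unify a ~ List (Bool -> d)  [subst: {-} | 1 pending]
  bind a := List (Bool -> d)
step 2: unify (List c -> List Int) ~ Int  [subst: {a:=List (Bool -> d)} | 0 pending]
  clash: (List c -> List Int) vs Int

Answer: FAIL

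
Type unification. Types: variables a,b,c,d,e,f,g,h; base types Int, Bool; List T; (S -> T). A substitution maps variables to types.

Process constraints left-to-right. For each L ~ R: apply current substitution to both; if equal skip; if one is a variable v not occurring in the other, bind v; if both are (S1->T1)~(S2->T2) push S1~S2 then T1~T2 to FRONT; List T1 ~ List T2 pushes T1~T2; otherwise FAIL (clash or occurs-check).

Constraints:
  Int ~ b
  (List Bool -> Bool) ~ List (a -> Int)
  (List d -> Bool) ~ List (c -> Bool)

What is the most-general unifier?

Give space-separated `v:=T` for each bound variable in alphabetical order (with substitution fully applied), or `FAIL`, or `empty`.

Answer: FAIL

Derivation:
step 1: unify Int ~ b  [subst: {-} | 2 pending]
  bind b := Int
step 2: unify (List Bool -> Bool) ~ List (a -> Int)  [subst: {b:=Int} | 1 pending]
  clash: (List Bool -> Bool) vs List (a -> Int)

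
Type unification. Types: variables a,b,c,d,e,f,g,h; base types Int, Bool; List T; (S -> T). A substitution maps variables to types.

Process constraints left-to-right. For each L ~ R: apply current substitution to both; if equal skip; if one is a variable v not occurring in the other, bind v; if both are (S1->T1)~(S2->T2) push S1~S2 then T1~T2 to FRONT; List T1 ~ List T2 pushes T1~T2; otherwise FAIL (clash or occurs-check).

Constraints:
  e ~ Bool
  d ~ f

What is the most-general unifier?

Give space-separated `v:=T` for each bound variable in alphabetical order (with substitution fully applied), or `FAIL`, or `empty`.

Answer: d:=f e:=Bool

Derivation:
step 1: unify e ~ Bool  [subst: {-} | 1 pending]
  bind e := Bool
step 2: unify d ~ f  [subst: {e:=Bool} | 0 pending]
  bind d := f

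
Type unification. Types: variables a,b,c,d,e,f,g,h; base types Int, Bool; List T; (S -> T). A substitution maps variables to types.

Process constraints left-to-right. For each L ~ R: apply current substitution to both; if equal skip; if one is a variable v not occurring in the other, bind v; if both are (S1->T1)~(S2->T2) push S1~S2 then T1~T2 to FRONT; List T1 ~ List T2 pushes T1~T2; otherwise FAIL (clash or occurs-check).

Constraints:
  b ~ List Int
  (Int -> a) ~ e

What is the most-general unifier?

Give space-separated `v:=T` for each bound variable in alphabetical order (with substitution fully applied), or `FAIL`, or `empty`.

step 1: unify b ~ List Int  [subst: {-} | 1 pending]
  bind b := List Int
step 2: unify (Int -> a) ~ e  [subst: {b:=List Int} | 0 pending]
  bind e := (Int -> a)

Answer: b:=List Int e:=(Int -> a)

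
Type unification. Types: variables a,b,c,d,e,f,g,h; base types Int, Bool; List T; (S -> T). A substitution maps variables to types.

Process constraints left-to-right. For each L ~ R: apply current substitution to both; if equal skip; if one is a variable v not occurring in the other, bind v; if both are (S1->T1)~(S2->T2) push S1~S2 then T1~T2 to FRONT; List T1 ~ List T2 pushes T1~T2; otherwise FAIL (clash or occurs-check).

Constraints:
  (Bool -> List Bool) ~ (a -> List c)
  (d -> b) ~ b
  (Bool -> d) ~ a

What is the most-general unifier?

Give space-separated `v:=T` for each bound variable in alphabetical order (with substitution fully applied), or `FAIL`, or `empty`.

step 1: unify (Bool -> List Bool) ~ (a -> List c)  [subst: {-} | 2 pending]
  -> decompose arrow: push Bool~a, List Bool~List c
step 2: unify Bool ~ a  [subst: {-} | 3 pending]
  bind a := Bool
step 3: unify List Bool ~ List c  [subst: {a:=Bool} | 2 pending]
  -> decompose List: push Bool~c
step 4: unify Bool ~ c  [subst: {a:=Bool} | 2 pending]
  bind c := Bool
step 5: unify (d -> b) ~ b  [subst: {a:=Bool, c:=Bool} | 1 pending]
  occurs-check fail

Answer: FAIL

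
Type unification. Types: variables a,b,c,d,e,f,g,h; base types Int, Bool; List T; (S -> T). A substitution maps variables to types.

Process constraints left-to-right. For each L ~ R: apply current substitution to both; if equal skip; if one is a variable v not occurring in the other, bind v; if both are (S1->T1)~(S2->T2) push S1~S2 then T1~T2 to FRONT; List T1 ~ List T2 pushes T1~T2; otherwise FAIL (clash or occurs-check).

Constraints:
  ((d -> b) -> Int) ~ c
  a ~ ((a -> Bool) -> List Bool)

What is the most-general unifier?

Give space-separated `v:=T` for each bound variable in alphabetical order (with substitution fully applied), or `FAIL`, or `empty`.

Answer: FAIL

Derivation:
step 1: unify ((d -> b) -> Int) ~ c  [subst: {-} | 1 pending]
  bind c := ((d -> b) -> Int)
step 2: unify a ~ ((a -> Bool) -> List Bool)  [subst: {c:=((d -> b) -> Int)} | 0 pending]
  occurs-check fail: a in ((a -> Bool) -> List Bool)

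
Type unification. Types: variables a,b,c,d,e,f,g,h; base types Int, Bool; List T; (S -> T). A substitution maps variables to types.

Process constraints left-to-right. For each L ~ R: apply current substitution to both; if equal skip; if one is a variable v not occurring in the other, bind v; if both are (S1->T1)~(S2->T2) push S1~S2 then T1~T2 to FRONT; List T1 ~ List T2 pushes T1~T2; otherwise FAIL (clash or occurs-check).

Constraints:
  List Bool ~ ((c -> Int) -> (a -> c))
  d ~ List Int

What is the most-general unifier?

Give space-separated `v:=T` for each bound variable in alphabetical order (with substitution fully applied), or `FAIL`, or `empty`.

step 1: unify List Bool ~ ((c -> Int) -> (a -> c))  [subst: {-} | 1 pending]
  clash: List Bool vs ((c -> Int) -> (a -> c))

Answer: FAIL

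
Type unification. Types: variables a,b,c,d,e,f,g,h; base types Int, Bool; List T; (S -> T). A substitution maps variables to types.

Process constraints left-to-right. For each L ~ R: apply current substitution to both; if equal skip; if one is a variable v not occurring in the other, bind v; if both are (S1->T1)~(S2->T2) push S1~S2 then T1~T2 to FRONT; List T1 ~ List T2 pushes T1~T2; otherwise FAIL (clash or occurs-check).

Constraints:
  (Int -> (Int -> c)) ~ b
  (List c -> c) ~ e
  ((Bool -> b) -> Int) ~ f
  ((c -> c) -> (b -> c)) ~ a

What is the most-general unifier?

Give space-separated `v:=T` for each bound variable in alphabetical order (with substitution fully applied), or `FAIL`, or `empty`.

Answer: a:=((c -> c) -> ((Int -> (Int -> c)) -> c)) b:=(Int -> (Int -> c)) e:=(List c -> c) f:=((Bool -> (Int -> (Int -> c))) -> Int)

Derivation:
step 1: unify (Int -> (Int -> c)) ~ b  [subst: {-} | 3 pending]
  bind b := (Int -> (Int -> c))
step 2: unify (List c -> c) ~ e  [subst: {b:=(Int -> (Int -> c))} | 2 pending]
  bind e := (List c -> c)
step 3: unify ((Bool -> (Int -> (Int -> c))) -> Int) ~ f  [subst: {b:=(Int -> (Int -> c)), e:=(List c -> c)} | 1 pending]
  bind f := ((Bool -> (Int -> (Int -> c))) -> Int)
step 4: unify ((c -> c) -> ((Int -> (Int -> c)) -> c)) ~ a  [subst: {b:=(Int -> (Int -> c)), e:=(List c -> c), f:=((Bool -> (Int -> (Int -> c))) -> Int)} | 0 pending]
  bind a := ((c -> c) -> ((Int -> (Int -> c)) -> c))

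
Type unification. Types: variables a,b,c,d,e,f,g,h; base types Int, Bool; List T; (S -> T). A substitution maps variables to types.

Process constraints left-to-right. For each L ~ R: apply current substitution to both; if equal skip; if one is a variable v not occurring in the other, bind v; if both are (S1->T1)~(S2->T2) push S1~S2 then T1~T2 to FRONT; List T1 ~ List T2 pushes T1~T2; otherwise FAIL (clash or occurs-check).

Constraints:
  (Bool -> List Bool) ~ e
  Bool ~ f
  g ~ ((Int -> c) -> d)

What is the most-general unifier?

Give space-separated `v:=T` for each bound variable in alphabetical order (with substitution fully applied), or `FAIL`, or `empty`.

step 1: unify (Bool -> List Bool) ~ e  [subst: {-} | 2 pending]
  bind e := (Bool -> List Bool)
step 2: unify Bool ~ f  [subst: {e:=(Bool -> List Bool)} | 1 pending]
  bind f := Bool
step 3: unify g ~ ((Int -> c) -> d)  [subst: {e:=(Bool -> List Bool), f:=Bool} | 0 pending]
  bind g := ((Int -> c) -> d)

Answer: e:=(Bool -> List Bool) f:=Bool g:=((Int -> c) -> d)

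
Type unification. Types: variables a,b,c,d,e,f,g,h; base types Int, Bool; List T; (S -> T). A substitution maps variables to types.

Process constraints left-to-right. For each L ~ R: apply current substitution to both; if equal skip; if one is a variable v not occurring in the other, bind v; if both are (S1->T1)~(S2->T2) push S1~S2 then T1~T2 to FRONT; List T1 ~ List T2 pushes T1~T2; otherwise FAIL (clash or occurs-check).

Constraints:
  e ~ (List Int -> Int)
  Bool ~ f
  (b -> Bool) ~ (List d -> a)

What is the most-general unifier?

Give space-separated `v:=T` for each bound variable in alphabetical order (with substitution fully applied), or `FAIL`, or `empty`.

step 1: unify e ~ (List Int -> Int)  [subst: {-} | 2 pending]
  bind e := (List Int -> Int)
step 2: unify Bool ~ f  [subst: {e:=(List Int -> Int)} | 1 pending]
  bind f := Bool
step 3: unify (b -> Bool) ~ (List d -> a)  [subst: {e:=(List Int -> Int), f:=Bool} | 0 pending]
  -> decompose arrow: push b~List d, Bool~a
step 4: unify b ~ List d  [subst: {e:=(List Int -> Int), f:=Bool} | 1 pending]
  bind b := List d
step 5: unify Bool ~ a  [subst: {e:=(List Int -> Int), f:=Bool, b:=List d} | 0 pending]
  bind a := Bool

Answer: a:=Bool b:=List d e:=(List Int -> Int) f:=Bool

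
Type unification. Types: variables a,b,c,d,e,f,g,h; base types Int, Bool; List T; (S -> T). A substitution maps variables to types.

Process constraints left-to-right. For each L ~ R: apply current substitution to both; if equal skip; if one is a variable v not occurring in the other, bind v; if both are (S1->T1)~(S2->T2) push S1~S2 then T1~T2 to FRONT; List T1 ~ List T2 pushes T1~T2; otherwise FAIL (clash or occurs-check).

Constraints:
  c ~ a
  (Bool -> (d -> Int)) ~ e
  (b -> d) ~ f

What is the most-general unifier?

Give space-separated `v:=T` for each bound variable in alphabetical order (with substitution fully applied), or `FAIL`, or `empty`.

step 1: unify c ~ a  [subst: {-} | 2 pending]
  bind c := a
step 2: unify (Bool -> (d -> Int)) ~ e  [subst: {c:=a} | 1 pending]
  bind e := (Bool -> (d -> Int))
step 3: unify (b -> d) ~ f  [subst: {c:=a, e:=(Bool -> (d -> Int))} | 0 pending]
  bind f := (b -> d)

Answer: c:=a e:=(Bool -> (d -> Int)) f:=(b -> d)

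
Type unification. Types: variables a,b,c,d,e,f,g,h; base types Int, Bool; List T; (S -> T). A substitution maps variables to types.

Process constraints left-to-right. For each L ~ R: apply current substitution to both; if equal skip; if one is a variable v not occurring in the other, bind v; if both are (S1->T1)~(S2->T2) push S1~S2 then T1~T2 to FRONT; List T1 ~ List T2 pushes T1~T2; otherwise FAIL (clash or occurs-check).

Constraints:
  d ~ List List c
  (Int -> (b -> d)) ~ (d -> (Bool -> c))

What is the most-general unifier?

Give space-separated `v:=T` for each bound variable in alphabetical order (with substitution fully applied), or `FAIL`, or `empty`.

Answer: FAIL

Derivation:
step 1: unify d ~ List List c  [subst: {-} | 1 pending]
  bind d := List List c
step 2: unify (Int -> (b -> List List c)) ~ (List List c -> (Bool -> c))  [subst: {d:=List List c} | 0 pending]
  -> decompose arrow: push Int~List List c, (b -> List List c)~(Bool -> c)
step 3: unify Int ~ List List c  [subst: {d:=List List c} | 1 pending]
  clash: Int vs List List c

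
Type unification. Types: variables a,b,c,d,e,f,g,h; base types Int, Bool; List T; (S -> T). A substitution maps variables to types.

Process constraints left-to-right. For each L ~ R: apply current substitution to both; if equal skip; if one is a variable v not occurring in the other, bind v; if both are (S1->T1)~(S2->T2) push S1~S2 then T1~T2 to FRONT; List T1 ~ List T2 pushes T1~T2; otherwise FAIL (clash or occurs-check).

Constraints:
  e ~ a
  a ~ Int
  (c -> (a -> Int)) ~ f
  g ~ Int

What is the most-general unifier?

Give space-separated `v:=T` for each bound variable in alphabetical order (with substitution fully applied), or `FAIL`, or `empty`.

Answer: a:=Int e:=Int f:=(c -> (Int -> Int)) g:=Int

Derivation:
step 1: unify e ~ a  [subst: {-} | 3 pending]
  bind e := a
step 2: unify a ~ Int  [subst: {e:=a} | 2 pending]
  bind a := Int
step 3: unify (c -> (Int -> Int)) ~ f  [subst: {e:=a, a:=Int} | 1 pending]
  bind f := (c -> (Int -> Int))
step 4: unify g ~ Int  [subst: {e:=a, a:=Int, f:=(c -> (Int -> Int))} | 0 pending]
  bind g := Int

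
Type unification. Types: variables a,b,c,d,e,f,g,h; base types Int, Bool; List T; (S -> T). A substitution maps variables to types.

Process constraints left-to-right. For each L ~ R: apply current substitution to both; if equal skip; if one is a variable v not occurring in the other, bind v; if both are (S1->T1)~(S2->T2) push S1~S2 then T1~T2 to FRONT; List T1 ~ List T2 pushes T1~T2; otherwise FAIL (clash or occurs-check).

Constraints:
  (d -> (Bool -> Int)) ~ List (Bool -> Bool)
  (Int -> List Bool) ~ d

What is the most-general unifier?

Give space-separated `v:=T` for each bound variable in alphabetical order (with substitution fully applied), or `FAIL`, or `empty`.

step 1: unify (d -> (Bool -> Int)) ~ List (Bool -> Bool)  [subst: {-} | 1 pending]
  clash: (d -> (Bool -> Int)) vs List (Bool -> Bool)

Answer: FAIL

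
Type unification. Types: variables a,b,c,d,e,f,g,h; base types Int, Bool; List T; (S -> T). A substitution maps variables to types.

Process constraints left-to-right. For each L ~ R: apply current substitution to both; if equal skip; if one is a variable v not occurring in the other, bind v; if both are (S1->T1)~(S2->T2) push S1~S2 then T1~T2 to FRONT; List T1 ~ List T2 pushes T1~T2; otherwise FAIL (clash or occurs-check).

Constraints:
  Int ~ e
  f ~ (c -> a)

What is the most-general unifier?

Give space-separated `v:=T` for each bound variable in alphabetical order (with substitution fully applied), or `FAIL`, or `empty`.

step 1: unify Int ~ e  [subst: {-} | 1 pending]
  bind e := Int
step 2: unify f ~ (c -> a)  [subst: {e:=Int} | 0 pending]
  bind f := (c -> a)

Answer: e:=Int f:=(c -> a)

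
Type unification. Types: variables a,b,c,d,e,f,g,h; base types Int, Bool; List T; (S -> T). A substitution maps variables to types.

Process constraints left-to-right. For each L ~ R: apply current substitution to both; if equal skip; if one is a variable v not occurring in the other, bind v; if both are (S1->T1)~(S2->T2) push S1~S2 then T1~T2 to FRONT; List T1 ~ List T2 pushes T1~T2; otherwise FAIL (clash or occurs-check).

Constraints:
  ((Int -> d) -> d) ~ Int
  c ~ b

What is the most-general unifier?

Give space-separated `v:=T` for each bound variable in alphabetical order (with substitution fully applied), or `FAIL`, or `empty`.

Answer: FAIL

Derivation:
step 1: unify ((Int -> d) -> d) ~ Int  [subst: {-} | 1 pending]
  clash: ((Int -> d) -> d) vs Int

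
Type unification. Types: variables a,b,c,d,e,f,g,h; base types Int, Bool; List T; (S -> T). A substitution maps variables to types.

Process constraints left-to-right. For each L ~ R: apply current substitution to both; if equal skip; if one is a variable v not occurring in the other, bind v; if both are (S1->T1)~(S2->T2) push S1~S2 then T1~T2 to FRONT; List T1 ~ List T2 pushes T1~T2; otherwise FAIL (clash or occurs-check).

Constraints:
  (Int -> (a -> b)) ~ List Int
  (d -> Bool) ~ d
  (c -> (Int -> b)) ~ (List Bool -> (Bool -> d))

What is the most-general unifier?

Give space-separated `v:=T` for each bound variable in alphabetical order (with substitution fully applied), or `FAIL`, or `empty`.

step 1: unify (Int -> (a -> b)) ~ List Int  [subst: {-} | 2 pending]
  clash: (Int -> (a -> b)) vs List Int

Answer: FAIL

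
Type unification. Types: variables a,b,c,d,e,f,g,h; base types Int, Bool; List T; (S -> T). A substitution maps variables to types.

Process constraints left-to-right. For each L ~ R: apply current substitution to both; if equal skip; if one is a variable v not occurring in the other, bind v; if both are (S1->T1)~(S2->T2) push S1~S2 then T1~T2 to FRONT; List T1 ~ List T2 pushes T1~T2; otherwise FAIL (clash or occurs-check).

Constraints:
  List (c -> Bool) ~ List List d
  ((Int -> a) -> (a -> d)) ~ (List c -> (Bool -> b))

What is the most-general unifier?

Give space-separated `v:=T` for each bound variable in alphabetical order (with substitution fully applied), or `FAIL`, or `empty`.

Answer: FAIL

Derivation:
step 1: unify List (c -> Bool) ~ List List d  [subst: {-} | 1 pending]
  -> decompose List: push (c -> Bool)~List d
step 2: unify (c -> Bool) ~ List d  [subst: {-} | 1 pending]
  clash: (c -> Bool) vs List d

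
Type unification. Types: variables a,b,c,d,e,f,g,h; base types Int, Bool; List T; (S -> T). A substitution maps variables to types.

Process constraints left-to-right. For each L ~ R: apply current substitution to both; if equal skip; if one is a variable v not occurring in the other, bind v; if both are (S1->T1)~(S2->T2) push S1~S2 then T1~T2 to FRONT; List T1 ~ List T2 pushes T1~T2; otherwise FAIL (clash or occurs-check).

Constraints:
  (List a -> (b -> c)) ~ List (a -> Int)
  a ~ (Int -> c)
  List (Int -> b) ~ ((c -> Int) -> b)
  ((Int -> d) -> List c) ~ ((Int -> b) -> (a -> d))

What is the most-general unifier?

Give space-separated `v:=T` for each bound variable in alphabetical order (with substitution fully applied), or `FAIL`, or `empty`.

step 1: unify (List a -> (b -> c)) ~ List (a -> Int)  [subst: {-} | 3 pending]
  clash: (List a -> (b -> c)) vs List (a -> Int)

Answer: FAIL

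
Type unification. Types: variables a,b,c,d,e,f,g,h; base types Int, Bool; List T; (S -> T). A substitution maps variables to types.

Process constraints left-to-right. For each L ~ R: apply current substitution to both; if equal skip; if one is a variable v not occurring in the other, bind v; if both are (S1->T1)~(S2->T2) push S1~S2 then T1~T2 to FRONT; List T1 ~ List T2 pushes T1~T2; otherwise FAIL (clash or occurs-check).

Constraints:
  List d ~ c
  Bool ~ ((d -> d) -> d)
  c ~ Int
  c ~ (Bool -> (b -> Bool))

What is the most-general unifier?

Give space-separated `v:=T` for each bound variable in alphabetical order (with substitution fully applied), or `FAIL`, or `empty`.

Answer: FAIL

Derivation:
step 1: unify List d ~ c  [subst: {-} | 3 pending]
  bind c := List d
step 2: unify Bool ~ ((d -> d) -> d)  [subst: {c:=List d} | 2 pending]
  clash: Bool vs ((d -> d) -> d)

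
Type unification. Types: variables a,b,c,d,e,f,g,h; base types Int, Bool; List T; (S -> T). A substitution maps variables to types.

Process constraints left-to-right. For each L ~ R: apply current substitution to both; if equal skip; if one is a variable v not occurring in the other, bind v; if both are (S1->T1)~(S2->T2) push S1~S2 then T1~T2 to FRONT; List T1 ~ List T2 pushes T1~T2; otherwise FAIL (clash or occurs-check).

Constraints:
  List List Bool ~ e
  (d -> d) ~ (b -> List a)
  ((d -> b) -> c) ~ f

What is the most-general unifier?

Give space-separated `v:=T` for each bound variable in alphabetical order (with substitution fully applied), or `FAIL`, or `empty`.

step 1: unify List List Bool ~ e  [subst: {-} | 2 pending]
  bind e := List List Bool
step 2: unify (d -> d) ~ (b -> List a)  [subst: {e:=List List Bool} | 1 pending]
  -> decompose arrow: push d~b, d~List a
step 3: unify d ~ b  [subst: {e:=List List Bool} | 2 pending]
  bind d := b
step 4: unify b ~ List a  [subst: {e:=List List Bool, d:=b} | 1 pending]
  bind b := List a
step 5: unify ((List a -> List a) -> c) ~ f  [subst: {e:=List List Bool, d:=b, b:=List a} | 0 pending]
  bind f := ((List a -> List a) -> c)

Answer: b:=List a d:=List a e:=List List Bool f:=((List a -> List a) -> c)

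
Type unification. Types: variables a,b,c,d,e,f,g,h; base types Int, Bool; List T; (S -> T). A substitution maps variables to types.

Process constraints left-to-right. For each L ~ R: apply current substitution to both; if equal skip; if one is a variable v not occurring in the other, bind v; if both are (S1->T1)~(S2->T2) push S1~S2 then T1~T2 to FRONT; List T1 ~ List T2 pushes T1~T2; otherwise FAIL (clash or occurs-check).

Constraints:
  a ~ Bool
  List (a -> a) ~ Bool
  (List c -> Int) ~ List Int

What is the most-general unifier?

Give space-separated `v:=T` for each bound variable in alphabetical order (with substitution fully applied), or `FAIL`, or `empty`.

Answer: FAIL

Derivation:
step 1: unify a ~ Bool  [subst: {-} | 2 pending]
  bind a := Bool
step 2: unify List (Bool -> Bool) ~ Bool  [subst: {a:=Bool} | 1 pending]
  clash: List (Bool -> Bool) vs Bool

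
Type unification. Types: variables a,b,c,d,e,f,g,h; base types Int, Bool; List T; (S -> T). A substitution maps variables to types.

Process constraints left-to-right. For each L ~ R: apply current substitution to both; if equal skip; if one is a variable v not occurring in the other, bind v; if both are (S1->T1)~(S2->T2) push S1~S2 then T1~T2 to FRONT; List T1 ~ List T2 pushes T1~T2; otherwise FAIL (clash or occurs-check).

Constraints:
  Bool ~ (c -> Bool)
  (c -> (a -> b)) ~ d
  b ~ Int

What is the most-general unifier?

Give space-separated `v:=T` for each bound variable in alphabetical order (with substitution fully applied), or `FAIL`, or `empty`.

Answer: FAIL

Derivation:
step 1: unify Bool ~ (c -> Bool)  [subst: {-} | 2 pending]
  clash: Bool vs (c -> Bool)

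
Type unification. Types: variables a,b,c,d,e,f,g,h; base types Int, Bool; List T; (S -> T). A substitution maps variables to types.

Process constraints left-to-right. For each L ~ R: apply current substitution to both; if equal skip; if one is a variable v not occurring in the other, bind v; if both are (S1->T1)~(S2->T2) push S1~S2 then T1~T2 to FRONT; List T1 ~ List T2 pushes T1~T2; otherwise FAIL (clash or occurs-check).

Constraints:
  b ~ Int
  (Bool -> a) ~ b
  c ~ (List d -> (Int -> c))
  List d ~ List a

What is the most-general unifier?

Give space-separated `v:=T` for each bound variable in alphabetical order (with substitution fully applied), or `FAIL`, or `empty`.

Answer: FAIL

Derivation:
step 1: unify b ~ Int  [subst: {-} | 3 pending]
  bind b := Int
step 2: unify (Bool -> a) ~ Int  [subst: {b:=Int} | 2 pending]
  clash: (Bool -> a) vs Int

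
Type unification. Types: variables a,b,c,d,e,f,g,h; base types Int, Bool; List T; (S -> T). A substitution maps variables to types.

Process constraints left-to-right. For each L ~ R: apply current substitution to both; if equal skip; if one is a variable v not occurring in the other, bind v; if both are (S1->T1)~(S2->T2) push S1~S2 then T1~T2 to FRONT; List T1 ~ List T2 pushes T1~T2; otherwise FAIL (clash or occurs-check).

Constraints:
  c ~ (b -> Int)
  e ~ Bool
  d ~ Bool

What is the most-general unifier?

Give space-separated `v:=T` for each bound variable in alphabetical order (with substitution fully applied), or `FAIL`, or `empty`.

Answer: c:=(b -> Int) d:=Bool e:=Bool

Derivation:
step 1: unify c ~ (b -> Int)  [subst: {-} | 2 pending]
  bind c := (b -> Int)
step 2: unify e ~ Bool  [subst: {c:=(b -> Int)} | 1 pending]
  bind e := Bool
step 3: unify d ~ Bool  [subst: {c:=(b -> Int), e:=Bool} | 0 pending]
  bind d := Bool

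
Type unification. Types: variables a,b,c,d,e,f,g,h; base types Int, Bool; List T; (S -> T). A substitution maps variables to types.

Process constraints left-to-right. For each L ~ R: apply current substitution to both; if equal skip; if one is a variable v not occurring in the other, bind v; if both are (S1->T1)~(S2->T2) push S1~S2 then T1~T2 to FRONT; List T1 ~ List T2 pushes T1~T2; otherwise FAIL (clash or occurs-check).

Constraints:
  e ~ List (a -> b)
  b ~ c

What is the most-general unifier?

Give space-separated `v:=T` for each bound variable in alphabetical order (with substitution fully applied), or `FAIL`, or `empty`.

Answer: b:=c e:=List (a -> c)

Derivation:
step 1: unify e ~ List (a -> b)  [subst: {-} | 1 pending]
  bind e := List (a -> b)
step 2: unify b ~ c  [subst: {e:=List (a -> b)} | 0 pending]
  bind b := c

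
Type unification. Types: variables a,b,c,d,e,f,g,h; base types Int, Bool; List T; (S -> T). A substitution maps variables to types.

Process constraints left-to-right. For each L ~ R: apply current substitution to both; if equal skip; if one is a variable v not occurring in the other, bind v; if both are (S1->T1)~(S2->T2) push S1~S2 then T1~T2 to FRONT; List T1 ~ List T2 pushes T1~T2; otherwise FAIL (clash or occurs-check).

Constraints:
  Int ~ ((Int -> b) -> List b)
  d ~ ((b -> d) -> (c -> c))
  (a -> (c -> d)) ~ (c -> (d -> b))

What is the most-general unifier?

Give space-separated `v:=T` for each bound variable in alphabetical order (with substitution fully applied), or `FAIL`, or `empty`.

step 1: unify Int ~ ((Int -> b) -> List b)  [subst: {-} | 2 pending]
  clash: Int vs ((Int -> b) -> List b)

Answer: FAIL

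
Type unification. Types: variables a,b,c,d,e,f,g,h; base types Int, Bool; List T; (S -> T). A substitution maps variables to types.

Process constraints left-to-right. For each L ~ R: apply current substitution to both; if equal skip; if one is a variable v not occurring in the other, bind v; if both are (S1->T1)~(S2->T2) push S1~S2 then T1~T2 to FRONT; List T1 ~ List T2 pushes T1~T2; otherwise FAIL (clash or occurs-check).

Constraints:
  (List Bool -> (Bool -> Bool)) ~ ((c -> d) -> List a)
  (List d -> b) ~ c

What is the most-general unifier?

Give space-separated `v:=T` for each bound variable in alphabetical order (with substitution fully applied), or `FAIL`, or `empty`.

Answer: FAIL

Derivation:
step 1: unify (List Bool -> (Bool -> Bool)) ~ ((c -> d) -> List a)  [subst: {-} | 1 pending]
  -> decompose arrow: push List Bool~(c -> d), (Bool -> Bool)~List a
step 2: unify List Bool ~ (c -> d)  [subst: {-} | 2 pending]
  clash: List Bool vs (c -> d)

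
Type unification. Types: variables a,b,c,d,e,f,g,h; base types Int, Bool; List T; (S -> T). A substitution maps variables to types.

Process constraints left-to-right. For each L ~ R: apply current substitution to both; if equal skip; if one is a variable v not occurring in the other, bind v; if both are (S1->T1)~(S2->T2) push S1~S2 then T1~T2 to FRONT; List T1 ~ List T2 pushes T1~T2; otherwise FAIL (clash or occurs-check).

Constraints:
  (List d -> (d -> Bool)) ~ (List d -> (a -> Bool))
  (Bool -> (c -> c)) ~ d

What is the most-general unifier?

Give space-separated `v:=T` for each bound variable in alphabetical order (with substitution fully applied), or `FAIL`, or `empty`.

step 1: unify (List d -> (d -> Bool)) ~ (List d -> (a -> Bool))  [subst: {-} | 1 pending]
  -> decompose arrow: push List d~List d, (d -> Bool)~(a -> Bool)
step 2: unify List d ~ List d  [subst: {-} | 2 pending]
  -> identical, skip
step 3: unify (d -> Bool) ~ (a -> Bool)  [subst: {-} | 1 pending]
  -> decompose arrow: push d~a, Bool~Bool
step 4: unify d ~ a  [subst: {-} | 2 pending]
  bind d := a
step 5: unify Bool ~ Bool  [subst: {d:=a} | 1 pending]
  -> identical, skip
step 6: unify (Bool -> (c -> c)) ~ a  [subst: {d:=a} | 0 pending]
  bind a := (Bool -> (c -> c))

Answer: a:=(Bool -> (c -> c)) d:=(Bool -> (c -> c))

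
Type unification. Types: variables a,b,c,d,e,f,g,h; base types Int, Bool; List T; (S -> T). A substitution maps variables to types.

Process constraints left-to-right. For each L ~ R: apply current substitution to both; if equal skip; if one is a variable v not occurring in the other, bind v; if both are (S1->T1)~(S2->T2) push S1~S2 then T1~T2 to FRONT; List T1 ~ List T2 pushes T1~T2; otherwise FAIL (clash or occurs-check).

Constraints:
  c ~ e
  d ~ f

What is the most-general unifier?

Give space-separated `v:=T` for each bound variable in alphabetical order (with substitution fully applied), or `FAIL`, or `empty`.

step 1: unify c ~ e  [subst: {-} | 1 pending]
  bind c := e
step 2: unify d ~ f  [subst: {c:=e} | 0 pending]
  bind d := f

Answer: c:=e d:=f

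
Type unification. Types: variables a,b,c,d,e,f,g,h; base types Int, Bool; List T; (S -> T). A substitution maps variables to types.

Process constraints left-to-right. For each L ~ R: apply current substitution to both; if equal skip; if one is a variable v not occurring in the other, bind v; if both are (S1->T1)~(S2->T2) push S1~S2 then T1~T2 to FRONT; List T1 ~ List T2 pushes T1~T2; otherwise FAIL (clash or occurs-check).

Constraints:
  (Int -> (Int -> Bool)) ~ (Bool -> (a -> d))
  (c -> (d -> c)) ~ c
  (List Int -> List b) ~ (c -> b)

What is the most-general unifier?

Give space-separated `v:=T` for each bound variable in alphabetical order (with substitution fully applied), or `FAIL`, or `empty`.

Answer: FAIL

Derivation:
step 1: unify (Int -> (Int -> Bool)) ~ (Bool -> (a -> d))  [subst: {-} | 2 pending]
  -> decompose arrow: push Int~Bool, (Int -> Bool)~(a -> d)
step 2: unify Int ~ Bool  [subst: {-} | 3 pending]
  clash: Int vs Bool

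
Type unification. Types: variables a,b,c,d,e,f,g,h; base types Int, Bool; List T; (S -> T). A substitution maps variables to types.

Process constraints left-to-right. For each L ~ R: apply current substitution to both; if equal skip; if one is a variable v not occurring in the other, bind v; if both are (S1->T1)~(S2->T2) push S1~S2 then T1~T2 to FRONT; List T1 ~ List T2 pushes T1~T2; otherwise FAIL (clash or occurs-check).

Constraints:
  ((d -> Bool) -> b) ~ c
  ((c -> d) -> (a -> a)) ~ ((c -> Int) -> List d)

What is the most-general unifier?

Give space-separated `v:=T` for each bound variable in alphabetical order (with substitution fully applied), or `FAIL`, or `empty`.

Answer: FAIL

Derivation:
step 1: unify ((d -> Bool) -> b) ~ c  [subst: {-} | 1 pending]
  bind c := ((d -> Bool) -> b)
step 2: unify ((((d -> Bool) -> b) -> d) -> (a -> a)) ~ ((((d -> Bool) -> b) -> Int) -> List d)  [subst: {c:=((d -> Bool) -> b)} | 0 pending]
  -> decompose arrow: push (((d -> Bool) -> b) -> d)~(((d -> Bool) -> b) -> Int), (a -> a)~List d
step 3: unify (((d -> Bool) -> b) -> d) ~ (((d -> Bool) -> b) -> Int)  [subst: {c:=((d -> Bool) -> b)} | 1 pending]
  -> decompose arrow: push ((d -> Bool) -> b)~((d -> Bool) -> b), d~Int
step 4: unify ((d -> Bool) -> b) ~ ((d -> Bool) -> b)  [subst: {c:=((d -> Bool) -> b)} | 2 pending]
  -> identical, skip
step 5: unify d ~ Int  [subst: {c:=((d -> Bool) -> b)} | 1 pending]
  bind d := Int
step 6: unify (a -> a) ~ List Int  [subst: {c:=((d -> Bool) -> b), d:=Int} | 0 pending]
  clash: (a -> a) vs List Int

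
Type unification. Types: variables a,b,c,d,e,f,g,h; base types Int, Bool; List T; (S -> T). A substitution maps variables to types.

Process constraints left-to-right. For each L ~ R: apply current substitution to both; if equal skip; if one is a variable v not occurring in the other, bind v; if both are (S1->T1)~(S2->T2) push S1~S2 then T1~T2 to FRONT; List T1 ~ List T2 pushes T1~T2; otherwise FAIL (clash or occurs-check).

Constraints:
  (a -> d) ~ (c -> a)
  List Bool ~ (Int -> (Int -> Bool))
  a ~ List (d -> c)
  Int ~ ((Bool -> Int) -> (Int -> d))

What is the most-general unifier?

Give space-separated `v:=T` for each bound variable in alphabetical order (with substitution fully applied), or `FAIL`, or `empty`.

Answer: FAIL

Derivation:
step 1: unify (a -> d) ~ (c -> a)  [subst: {-} | 3 pending]
  -> decompose arrow: push a~c, d~a
step 2: unify a ~ c  [subst: {-} | 4 pending]
  bind a := c
step 3: unify d ~ c  [subst: {a:=c} | 3 pending]
  bind d := c
step 4: unify List Bool ~ (Int -> (Int -> Bool))  [subst: {a:=c, d:=c} | 2 pending]
  clash: List Bool vs (Int -> (Int -> Bool))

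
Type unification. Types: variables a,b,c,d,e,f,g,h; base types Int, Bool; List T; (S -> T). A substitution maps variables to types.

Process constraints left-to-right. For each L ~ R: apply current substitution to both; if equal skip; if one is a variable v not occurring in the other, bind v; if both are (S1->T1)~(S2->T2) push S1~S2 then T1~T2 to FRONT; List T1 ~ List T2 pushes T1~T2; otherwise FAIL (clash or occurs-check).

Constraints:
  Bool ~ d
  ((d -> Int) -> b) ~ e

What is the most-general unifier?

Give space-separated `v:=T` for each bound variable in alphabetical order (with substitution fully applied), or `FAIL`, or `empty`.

Answer: d:=Bool e:=((Bool -> Int) -> b)

Derivation:
step 1: unify Bool ~ d  [subst: {-} | 1 pending]
  bind d := Bool
step 2: unify ((Bool -> Int) -> b) ~ e  [subst: {d:=Bool} | 0 pending]
  bind e := ((Bool -> Int) -> b)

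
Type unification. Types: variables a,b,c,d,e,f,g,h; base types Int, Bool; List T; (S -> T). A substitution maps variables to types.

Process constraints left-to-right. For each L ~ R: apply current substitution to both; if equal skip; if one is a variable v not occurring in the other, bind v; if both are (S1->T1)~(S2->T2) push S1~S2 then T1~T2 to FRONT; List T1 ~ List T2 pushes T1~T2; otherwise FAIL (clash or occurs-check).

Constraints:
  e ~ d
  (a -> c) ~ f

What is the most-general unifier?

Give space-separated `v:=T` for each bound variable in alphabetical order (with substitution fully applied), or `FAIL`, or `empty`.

Answer: e:=d f:=(a -> c)

Derivation:
step 1: unify e ~ d  [subst: {-} | 1 pending]
  bind e := d
step 2: unify (a -> c) ~ f  [subst: {e:=d} | 0 pending]
  bind f := (a -> c)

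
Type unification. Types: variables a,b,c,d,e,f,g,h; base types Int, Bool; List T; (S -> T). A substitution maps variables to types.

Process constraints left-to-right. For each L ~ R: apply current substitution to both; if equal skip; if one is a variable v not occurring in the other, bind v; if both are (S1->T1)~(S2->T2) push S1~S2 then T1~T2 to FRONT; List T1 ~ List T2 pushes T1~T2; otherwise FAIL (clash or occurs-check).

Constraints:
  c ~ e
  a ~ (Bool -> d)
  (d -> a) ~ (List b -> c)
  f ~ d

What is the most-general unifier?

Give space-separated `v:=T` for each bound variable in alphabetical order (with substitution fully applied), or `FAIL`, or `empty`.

step 1: unify c ~ e  [subst: {-} | 3 pending]
  bind c := e
step 2: unify a ~ (Bool -> d)  [subst: {c:=e} | 2 pending]
  bind a := (Bool -> d)
step 3: unify (d -> (Bool -> d)) ~ (List b -> e)  [subst: {c:=e, a:=(Bool -> d)} | 1 pending]
  -> decompose arrow: push d~List b, (Bool -> d)~e
step 4: unify d ~ List b  [subst: {c:=e, a:=(Bool -> d)} | 2 pending]
  bind d := List b
step 5: unify (Bool -> List b) ~ e  [subst: {c:=e, a:=(Bool -> d), d:=List b} | 1 pending]
  bind e := (Bool -> List b)
step 6: unify f ~ List b  [subst: {c:=e, a:=(Bool -> d), d:=List b, e:=(Bool -> List b)} | 0 pending]
  bind f := List b

Answer: a:=(Bool -> List b) c:=(Bool -> List b) d:=List b e:=(Bool -> List b) f:=List b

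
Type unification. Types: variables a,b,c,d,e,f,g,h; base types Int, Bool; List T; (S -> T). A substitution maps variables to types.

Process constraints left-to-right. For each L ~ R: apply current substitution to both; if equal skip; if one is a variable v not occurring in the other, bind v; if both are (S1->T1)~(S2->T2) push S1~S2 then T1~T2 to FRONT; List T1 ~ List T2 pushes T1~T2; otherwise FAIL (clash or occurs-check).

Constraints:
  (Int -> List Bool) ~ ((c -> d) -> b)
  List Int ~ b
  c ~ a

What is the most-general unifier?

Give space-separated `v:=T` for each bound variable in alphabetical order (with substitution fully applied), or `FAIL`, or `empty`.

Answer: FAIL

Derivation:
step 1: unify (Int -> List Bool) ~ ((c -> d) -> b)  [subst: {-} | 2 pending]
  -> decompose arrow: push Int~(c -> d), List Bool~b
step 2: unify Int ~ (c -> d)  [subst: {-} | 3 pending]
  clash: Int vs (c -> d)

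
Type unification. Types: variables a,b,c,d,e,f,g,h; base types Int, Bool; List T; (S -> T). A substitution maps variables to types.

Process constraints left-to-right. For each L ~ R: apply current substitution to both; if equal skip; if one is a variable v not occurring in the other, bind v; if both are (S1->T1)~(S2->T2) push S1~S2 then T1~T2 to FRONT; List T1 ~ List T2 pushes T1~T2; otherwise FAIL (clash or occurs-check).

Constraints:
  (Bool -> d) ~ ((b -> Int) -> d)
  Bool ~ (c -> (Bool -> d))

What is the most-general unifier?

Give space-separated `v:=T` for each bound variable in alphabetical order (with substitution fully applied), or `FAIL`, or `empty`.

step 1: unify (Bool -> d) ~ ((b -> Int) -> d)  [subst: {-} | 1 pending]
  -> decompose arrow: push Bool~(b -> Int), d~d
step 2: unify Bool ~ (b -> Int)  [subst: {-} | 2 pending]
  clash: Bool vs (b -> Int)

Answer: FAIL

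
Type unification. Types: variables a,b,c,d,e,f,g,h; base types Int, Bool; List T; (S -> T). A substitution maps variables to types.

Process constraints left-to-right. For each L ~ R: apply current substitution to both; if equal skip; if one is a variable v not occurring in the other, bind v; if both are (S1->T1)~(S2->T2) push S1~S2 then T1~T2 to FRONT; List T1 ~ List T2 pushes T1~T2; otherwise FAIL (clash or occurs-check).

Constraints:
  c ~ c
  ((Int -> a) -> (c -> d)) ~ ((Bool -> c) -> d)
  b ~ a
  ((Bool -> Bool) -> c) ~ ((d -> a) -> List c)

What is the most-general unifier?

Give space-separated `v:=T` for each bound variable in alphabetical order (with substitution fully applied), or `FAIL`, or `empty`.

Answer: FAIL

Derivation:
step 1: unify c ~ c  [subst: {-} | 3 pending]
  -> identical, skip
step 2: unify ((Int -> a) -> (c -> d)) ~ ((Bool -> c) -> d)  [subst: {-} | 2 pending]
  -> decompose arrow: push (Int -> a)~(Bool -> c), (c -> d)~d
step 3: unify (Int -> a) ~ (Bool -> c)  [subst: {-} | 3 pending]
  -> decompose arrow: push Int~Bool, a~c
step 4: unify Int ~ Bool  [subst: {-} | 4 pending]
  clash: Int vs Bool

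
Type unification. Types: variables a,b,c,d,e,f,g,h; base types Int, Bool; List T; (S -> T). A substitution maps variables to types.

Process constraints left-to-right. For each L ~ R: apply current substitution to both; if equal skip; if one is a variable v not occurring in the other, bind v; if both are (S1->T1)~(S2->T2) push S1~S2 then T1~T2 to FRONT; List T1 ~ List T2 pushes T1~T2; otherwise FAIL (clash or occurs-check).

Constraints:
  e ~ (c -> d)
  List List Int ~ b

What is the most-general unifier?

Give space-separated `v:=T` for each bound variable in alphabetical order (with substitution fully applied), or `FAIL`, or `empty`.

step 1: unify e ~ (c -> d)  [subst: {-} | 1 pending]
  bind e := (c -> d)
step 2: unify List List Int ~ b  [subst: {e:=(c -> d)} | 0 pending]
  bind b := List List Int

Answer: b:=List List Int e:=(c -> d)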